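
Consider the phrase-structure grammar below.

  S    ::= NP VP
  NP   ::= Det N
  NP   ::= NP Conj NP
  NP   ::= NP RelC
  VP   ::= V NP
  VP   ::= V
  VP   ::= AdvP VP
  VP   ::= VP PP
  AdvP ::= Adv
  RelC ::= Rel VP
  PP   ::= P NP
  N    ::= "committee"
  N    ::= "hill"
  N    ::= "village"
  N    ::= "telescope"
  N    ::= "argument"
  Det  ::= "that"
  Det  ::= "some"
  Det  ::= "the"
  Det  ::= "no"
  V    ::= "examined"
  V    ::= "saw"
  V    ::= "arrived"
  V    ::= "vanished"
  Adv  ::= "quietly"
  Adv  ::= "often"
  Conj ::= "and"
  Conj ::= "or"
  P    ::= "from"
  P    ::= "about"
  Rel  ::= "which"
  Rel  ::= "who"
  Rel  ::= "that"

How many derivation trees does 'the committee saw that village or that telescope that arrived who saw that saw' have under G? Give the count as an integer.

Two of the 4 distinct bracketings:
[S [NP [Det the] [N committee]] [VP [V saw] [NP [NP [Det that] [N village]] [Conj or] [NP [NP [NP [NP [Det that] [N telescope]] [RelC [Rel that] [VP [V arrived]]]] [RelC [Rel who] [VP [V saw]]]] [RelC [Rel that] [VP [V saw]]]]]]]
[S [NP [Det the] [N committee]] [VP [V saw] [NP [NP [NP [Det that] [N village]] [Conj or] [NP [NP [NP [Det that] [N telescope]] [RelC [Rel that] [VP [V arrived]]]] [RelC [Rel who] [VP [V saw]]]]] [RelC [Rel that] [VP [V saw]]]]]]
The trees differ in how a recursive rule is bracketed over the same span.

4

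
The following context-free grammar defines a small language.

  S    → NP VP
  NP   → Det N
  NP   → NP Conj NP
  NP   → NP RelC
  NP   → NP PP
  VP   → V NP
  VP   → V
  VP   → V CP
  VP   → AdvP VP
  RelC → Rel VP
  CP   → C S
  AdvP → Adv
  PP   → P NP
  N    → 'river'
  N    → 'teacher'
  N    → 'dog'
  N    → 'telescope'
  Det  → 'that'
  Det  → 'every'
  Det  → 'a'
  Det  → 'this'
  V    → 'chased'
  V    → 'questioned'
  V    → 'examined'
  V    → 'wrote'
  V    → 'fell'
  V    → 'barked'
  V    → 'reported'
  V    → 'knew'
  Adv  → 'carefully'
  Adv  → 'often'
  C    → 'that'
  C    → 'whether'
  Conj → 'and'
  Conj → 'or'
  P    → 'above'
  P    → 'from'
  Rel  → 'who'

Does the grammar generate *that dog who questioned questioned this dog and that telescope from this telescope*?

Grammatical

[S [NP [NP [Det that] [N dog]] [RelC [Rel who] [VP [V questioned]]]] [VP [V questioned] [NP [NP [Det this] [N dog]] [Conj and] [NP [NP [Det that] [N telescope]] [PP [P from] [NP [Det this] [N telescope]]]]]]]
Each bracket corresponds to one application of a listed rule, so the string is derivable from S.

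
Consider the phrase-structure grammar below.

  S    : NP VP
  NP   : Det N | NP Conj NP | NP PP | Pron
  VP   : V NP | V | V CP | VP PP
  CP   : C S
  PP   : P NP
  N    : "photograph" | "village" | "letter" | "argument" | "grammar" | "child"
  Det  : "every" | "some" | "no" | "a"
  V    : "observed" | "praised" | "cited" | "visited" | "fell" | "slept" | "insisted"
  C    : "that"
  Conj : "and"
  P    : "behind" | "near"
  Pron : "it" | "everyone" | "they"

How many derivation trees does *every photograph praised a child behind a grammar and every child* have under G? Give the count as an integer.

Two of the 3 distinct bracketings:
[S [NP [Det every] [N photograph]] [VP [V praised] [NP [NP [NP [Det a] [N child]] [PP [P behind] [NP [Det a] [N grammar]]]] [Conj and] [NP [Det every] [N child]]]]]
[S [NP [Det every] [N photograph]] [VP [V praised] [NP [NP [Det a] [N child]] [PP [P behind] [NP [NP [Det a] [N grammar]] [Conj and] [NP [Det every] [N child]]]]]]]
The trees differ in how a recursive rule is bracketed over the same span.

3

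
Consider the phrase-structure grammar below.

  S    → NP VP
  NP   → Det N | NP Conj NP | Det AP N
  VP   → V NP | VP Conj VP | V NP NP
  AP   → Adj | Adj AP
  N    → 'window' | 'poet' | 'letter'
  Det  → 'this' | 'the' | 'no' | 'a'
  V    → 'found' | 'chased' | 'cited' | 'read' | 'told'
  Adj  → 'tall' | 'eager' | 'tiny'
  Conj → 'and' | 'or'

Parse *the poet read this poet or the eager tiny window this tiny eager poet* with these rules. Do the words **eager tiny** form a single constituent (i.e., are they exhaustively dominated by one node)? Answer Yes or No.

Yes

[S [NP [Det the] [N poet]] [VP [V read] [NP [NP [Det this] [N poet]] [Conj or] [NP [Det the] [AP [Adj eager] [AP [Adj tiny]]] [N window]]] [NP [Det this] [AP [Adj tiny] [AP [Adj eager]]] [N poet]]]]
The words 'eager tiny' are exhaustively dominated by a single AP node (built by AP → Adj AP), so they form a constituent.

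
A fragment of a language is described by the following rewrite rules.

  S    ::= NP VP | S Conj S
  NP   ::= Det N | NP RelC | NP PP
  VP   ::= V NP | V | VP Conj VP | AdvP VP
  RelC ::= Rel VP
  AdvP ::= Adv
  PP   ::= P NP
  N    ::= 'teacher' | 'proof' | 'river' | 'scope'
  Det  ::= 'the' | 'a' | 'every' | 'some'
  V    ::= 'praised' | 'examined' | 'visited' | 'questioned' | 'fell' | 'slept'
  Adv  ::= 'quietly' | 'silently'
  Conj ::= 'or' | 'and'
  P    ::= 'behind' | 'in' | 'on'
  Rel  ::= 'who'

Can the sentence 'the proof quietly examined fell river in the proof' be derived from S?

Ungrammatical

A V word can never sit immediately before an N word in any string this grammar generates, so the substring 'fell river' rules out a derivation.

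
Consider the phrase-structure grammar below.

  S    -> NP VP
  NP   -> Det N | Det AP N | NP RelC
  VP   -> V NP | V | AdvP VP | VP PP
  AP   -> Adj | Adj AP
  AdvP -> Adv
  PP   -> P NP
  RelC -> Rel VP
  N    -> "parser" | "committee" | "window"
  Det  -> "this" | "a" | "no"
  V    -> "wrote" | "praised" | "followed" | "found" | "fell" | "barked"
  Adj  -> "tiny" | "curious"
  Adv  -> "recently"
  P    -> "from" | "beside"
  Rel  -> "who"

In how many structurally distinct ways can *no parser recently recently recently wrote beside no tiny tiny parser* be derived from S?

Two of the 4 distinct bracketings:
[S [NP [Det no] [N parser]] [VP [AdvP [Adv recently]] [VP [AdvP [Adv recently]] [VP [AdvP [Adv recently]] [VP [VP [V wrote]] [PP [P beside] [NP [Det no] [AP [Adj tiny] [AP [Adj tiny]]] [N parser]]]]]]]]
[S [NP [Det no] [N parser]] [VP [AdvP [Adv recently]] [VP [AdvP [Adv recently]] [VP [VP [AdvP [Adv recently]] [VP [V wrote]]] [PP [P beside] [NP [Det no] [AP [Adj tiny] [AP [Adj tiny]]] [N parser]]]]]]]
The trees differ in how a recursive rule is bracketed over the same span.

4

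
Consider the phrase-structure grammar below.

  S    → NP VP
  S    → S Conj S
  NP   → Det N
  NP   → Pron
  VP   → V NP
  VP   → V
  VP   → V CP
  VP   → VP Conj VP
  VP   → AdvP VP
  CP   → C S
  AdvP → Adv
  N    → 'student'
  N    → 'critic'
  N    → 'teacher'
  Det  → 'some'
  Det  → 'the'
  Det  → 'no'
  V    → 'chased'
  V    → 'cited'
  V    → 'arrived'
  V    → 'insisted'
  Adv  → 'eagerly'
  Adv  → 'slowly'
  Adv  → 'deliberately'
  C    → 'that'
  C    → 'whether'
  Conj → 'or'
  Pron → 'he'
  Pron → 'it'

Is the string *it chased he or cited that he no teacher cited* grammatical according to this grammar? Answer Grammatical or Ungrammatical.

Ungrammatical

A Pron word can never sit immediately before a Det word in any string this grammar generates, so the substring 'he no' rules out a derivation.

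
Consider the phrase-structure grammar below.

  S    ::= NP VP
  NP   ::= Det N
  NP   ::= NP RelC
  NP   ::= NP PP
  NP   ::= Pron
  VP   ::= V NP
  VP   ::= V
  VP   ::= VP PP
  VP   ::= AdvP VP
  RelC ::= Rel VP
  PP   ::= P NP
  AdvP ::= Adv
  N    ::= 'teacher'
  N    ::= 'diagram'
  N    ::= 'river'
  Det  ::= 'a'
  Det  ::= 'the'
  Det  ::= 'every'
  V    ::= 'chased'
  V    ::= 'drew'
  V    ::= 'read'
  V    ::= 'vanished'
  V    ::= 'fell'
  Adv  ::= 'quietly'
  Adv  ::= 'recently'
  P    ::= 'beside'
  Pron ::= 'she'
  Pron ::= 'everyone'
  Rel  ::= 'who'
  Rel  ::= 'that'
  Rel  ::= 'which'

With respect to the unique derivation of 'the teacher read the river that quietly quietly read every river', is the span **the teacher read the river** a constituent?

[S [NP [Det the] [N teacher]] [VP [V read] [NP [NP [Det the] [N river]] [RelC [Rel that] [VP [AdvP [Adv quietly]] [VP [AdvP [Adv quietly]] [VP [V read] [NP [Det every] [N river]]]]]]]]]
The smallest constituent containing 'the teacher read the river' is the S spanning 'the teacher read the river that quietly quietly read every river'; no single node in the tree dominates exactly the given words.

No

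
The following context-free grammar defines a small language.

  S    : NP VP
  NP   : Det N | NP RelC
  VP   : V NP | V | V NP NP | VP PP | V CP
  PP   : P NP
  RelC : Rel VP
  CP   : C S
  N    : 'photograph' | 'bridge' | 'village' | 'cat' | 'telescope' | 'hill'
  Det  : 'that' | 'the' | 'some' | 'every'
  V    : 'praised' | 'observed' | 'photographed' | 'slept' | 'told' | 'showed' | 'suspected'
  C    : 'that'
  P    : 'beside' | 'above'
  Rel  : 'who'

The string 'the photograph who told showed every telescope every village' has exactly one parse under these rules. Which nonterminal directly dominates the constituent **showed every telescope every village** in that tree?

S

S
  NP
    NP
      Det: the
      N: photograph
    RelC
      Rel: who
      VP
        V: told
  VP
    V: showed
    NP
      Det: every
      N: telescope
    NP
      Det: every
      N: village
The span 'showed every telescope every village' is the VP node built by VP → V NP NP.
Its mother is the S built by S → NP VP.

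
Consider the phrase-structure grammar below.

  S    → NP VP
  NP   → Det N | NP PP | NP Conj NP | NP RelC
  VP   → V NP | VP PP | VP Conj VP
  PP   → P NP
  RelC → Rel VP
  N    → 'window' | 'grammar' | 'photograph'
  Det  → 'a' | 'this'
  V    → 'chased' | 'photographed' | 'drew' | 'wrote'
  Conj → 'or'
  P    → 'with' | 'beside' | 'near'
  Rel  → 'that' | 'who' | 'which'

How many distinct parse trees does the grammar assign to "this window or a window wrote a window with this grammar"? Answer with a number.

The two bracketings:
[S [NP [NP [Det this] [N window]] [Conj or] [NP [Det a] [N window]]] [VP [V wrote] [NP [NP [Det a] [N window]] [PP [P with] [NP [Det this] [N grammar]]]]]]
[S [NP [NP [Det this] [N window]] [Conj or] [NP [Det a] [N window]]] [VP [VP [V wrote] [NP [Det a] [N window]]] [PP [P with] [NP [Det this] [N grammar]]]]]
The difference turns on whether NP → NP PP is used at the relevant span, versus an alternative expansion of NP.

2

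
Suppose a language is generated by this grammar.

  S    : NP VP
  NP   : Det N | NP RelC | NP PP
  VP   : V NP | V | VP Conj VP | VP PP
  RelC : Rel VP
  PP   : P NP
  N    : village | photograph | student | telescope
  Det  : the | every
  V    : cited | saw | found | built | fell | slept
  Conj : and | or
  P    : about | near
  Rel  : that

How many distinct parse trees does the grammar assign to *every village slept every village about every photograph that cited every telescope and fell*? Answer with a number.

6

Two of the 6 distinct bracketings:
[S [NP [Det every] [N village]] [VP [V slept] [NP [NP [NP [Det every] [N village]] [PP [P about] [NP [Det every] [N photograph]]]] [RelC [Rel that] [VP [VP [V cited] [NP [Det every] [N telescope]]] [Conj and] [VP [V fell]]]]]]]
[S [NP [Det every] [N village]] [VP [V slept] [NP [NP [Det every] [N village]] [PP [P about] [NP [NP [Det every] [N photograph]] [RelC [Rel that] [VP [VP [V cited] [NP [Det every] [N telescope]]] [Conj and] [VP [V fell]]]]]]]]]
The trees differ in how a recursive rule is bracketed over the same span.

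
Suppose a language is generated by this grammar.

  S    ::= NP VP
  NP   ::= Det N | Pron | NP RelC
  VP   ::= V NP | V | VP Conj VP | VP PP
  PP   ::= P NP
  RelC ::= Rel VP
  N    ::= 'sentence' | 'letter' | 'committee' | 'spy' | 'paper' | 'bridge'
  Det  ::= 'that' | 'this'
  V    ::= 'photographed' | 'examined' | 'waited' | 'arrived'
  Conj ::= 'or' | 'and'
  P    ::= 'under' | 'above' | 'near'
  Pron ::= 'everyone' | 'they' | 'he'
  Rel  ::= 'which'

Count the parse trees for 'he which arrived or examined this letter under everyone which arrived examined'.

Two of the 4 distinct bracketings:
[S [NP [NP [Pron he]] [RelC [Rel which] [VP [VP [V arrived]] [Conj or] [VP [VP [V examined] [NP [Det this] [N letter]]] [PP [P under] [NP [NP [Pron everyone]] [RelC [Rel which] [VP [V arrived]]]]]]]]] [VP [V examined]]]
[S [NP [NP [Pron he]] [RelC [Rel which] [VP [VP [VP [V arrived]] [Conj or] [VP [V examined] [NP [Det this] [N letter]]]] [PP [P under] [NP [NP [Pron everyone]] [RelC [Rel which] [VP [V arrived]]]]]]]] [VP [V examined]]]
The trees differ in how a recursive rule is bracketed over the same span.

4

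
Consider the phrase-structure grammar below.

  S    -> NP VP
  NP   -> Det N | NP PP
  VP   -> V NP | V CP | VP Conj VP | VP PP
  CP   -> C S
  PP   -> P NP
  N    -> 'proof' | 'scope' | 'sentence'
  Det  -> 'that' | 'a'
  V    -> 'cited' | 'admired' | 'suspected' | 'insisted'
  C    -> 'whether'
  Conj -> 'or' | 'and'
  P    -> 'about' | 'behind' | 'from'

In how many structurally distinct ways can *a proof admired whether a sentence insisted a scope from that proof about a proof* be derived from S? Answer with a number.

Two of the 9 distinct bracketings:
[S [NP [Det a] [N proof]] [VP [V admired] [CP [C whether] [S [NP [Det a] [N sentence]] [VP [V insisted] [NP [NP [Det a] [N scope]] [PP [P from] [NP [NP [Det that] [N proof]] [PP [P about] [NP [Det a] [N proof]]]]]]]]]]]
[S [NP [Det a] [N proof]] [VP [V admired] [CP [C whether] [S [NP [Det a] [N sentence]] [VP [V insisted] [NP [NP [NP [Det a] [N scope]] [PP [P from] [NP [Det that] [N proof]]]] [PP [P about] [NP [Det a] [N proof]]]]]]]]]
The trees differ in how a recursive rule is bracketed over the same span.

9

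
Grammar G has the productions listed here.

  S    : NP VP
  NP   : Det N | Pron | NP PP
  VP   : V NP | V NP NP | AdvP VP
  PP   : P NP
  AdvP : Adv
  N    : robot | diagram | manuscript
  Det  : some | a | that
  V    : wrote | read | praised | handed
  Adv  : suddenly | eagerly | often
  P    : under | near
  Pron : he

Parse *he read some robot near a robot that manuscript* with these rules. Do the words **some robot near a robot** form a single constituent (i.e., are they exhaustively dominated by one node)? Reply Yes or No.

[S [NP [Pron he]] [VP [V read] [NP [NP [Det some] [N robot]] [PP [P near] [NP [Det a] [N robot]]]] [NP [Det that] [N manuscript]]]]
The words 'some robot near a robot' are exhaustively dominated by a single NP node (built by NP → NP PP), so they form a constituent.

Yes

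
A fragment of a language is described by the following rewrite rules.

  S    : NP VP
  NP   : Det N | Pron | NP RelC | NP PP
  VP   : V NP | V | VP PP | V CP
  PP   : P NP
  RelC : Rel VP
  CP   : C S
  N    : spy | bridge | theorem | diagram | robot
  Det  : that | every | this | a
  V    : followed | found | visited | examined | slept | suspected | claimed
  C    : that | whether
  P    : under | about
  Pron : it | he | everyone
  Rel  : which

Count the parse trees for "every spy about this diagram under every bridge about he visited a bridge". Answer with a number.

Two of the 5 distinct bracketings:
[S [NP [NP [Det every] [N spy]] [PP [P about] [NP [NP [Det this] [N diagram]] [PP [P under] [NP [NP [Det every] [N bridge]] [PP [P about] [NP [Pron he]]]]]]]] [VP [V visited] [NP [Det a] [N bridge]]]]
[S [NP [NP [Det every] [N spy]] [PP [P about] [NP [NP [NP [Det this] [N diagram]] [PP [P under] [NP [Det every] [N bridge]]]] [PP [P about] [NP [Pron he]]]]]] [VP [V visited] [NP [Det a] [N bridge]]]]
The trees differ in how a recursive rule is bracketed over the same span.

5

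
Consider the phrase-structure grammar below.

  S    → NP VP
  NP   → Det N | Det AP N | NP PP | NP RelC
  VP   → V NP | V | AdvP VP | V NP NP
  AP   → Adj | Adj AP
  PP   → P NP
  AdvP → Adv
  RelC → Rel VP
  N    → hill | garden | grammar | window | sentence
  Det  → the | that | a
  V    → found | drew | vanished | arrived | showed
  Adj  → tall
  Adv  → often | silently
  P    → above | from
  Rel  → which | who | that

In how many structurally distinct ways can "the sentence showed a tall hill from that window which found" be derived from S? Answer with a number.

2

The two bracketings:
[S [NP [Det the] [N sentence]] [VP [V showed] [NP [NP [Det a] [AP [Adj tall]] [N hill]] [PP [P from] [NP [NP [Det that] [N window]] [RelC [Rel which] [VP [V found]]]]]]]]
[S [NP [Det the] [N sentence]] [VP [V showed] [NP [NP [NP [Det a] [AP [Adj tall]] [N hill]] [PP [P from] [NP [Det that] [N window]]]] [RelC [Rel which] [VP [V found]]]]]]
The trees differ in how a recursive rule is bracketed over the same span.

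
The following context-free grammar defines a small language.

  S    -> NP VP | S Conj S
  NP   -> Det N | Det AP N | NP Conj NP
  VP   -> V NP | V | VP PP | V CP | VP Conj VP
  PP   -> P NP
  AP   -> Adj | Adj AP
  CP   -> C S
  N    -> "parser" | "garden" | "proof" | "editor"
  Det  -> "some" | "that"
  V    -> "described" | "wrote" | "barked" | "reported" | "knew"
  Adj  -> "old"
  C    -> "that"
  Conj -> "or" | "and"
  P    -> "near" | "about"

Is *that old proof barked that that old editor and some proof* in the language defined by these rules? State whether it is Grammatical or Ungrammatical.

For S → NP VP, the only prefix that parses as NP is 'that old proof', but the remainder 'barked that that old editor and some proof' is not a VP under these rules. The alternative S rule S → S Conj S likewise has no satisfying split.

Ungrammatical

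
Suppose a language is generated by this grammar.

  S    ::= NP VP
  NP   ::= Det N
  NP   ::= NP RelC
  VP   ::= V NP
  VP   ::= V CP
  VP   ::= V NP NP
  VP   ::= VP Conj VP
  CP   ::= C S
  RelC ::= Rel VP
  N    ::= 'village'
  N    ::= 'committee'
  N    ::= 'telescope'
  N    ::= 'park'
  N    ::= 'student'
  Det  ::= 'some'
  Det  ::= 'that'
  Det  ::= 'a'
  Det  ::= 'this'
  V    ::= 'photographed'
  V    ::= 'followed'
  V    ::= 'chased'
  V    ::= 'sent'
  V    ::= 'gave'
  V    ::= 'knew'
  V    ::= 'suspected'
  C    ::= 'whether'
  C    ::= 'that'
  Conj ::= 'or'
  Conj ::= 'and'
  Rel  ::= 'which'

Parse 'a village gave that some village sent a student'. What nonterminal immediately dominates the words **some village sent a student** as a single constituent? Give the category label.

S

[S [NP [Det a] [N village]] [VP [V gave] [CP [C that] [S [NP [Det some] [N village]] [VP [V sent] [NP [Det a] [N student]]]]]]]
The span 'some village sent a student' is the S node built by S → NP VP.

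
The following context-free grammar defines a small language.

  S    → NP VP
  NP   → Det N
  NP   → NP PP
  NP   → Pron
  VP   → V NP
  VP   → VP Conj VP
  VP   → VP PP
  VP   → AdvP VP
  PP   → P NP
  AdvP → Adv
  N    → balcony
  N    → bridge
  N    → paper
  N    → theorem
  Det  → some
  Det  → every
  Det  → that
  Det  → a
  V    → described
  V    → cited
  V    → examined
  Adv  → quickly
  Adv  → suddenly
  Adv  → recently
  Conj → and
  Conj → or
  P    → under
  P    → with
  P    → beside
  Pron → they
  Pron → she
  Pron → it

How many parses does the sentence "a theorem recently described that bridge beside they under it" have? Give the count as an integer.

Two of the 9 distinct bracketings:
[S [NP [Det a] [N theorem]] [VP [VP [AdvP [Adv recently]] [VP [V described] [NP [Det that] [N bridge]]]] [PP [P beside] [NP [NP [Pron they]] [PP [P under] [NP [Pron it]]]]]]]
[S [NP [Det a] [N theorem]] [VP [VP [VP [AdvP [Adv recently]] [VP [V described] [NP [Det that] [N bridge]]]] [PP [P beside] [NP [Pron they]]]] [PP [P under] [NP [Pron it]]]]]
The difference turns on whether NP → NP PP is used at the relevant span, versus an alternative expansion of NP.

9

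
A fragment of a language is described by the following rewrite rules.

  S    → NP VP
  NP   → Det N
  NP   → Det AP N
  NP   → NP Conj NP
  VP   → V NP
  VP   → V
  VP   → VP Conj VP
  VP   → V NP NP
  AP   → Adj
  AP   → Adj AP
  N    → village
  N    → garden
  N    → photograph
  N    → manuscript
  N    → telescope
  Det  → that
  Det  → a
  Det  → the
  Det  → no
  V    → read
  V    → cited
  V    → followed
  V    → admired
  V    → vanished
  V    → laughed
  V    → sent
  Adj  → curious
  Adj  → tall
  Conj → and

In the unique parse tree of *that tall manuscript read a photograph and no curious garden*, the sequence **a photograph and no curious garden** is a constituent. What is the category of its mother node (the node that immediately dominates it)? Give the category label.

S
  NP
    Det: that
    AP
      Adj: tall
    N: manuscript
  VP
    V: read
    NP
      NP
        Det: a
        N: photograph
      Conj: and
      NP
        Det: no
        AP
          Adj: curious
        N: garden
The span 'a photograph and no curious garden' is the NP node built by NP → NP Conj NP.
Its mother is the VP built by VP → V NP.

VP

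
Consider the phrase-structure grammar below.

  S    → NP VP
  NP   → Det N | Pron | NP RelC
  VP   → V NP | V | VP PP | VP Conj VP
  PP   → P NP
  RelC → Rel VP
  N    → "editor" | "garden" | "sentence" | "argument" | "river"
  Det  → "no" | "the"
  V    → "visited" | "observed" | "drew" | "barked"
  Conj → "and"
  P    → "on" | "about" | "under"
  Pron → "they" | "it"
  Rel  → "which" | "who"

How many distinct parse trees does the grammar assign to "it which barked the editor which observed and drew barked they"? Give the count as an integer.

3

Two of the 3 distinct bracketings:
[S [NP [NP [Pron it]] [RelC [Rel which] [VP [V barked] [NP [NP [Det the] [N editor]] [RelC [Rel which] [VP [VP [V observed]] [Conj and] [VP [V drew]]]]]]]] [VP [V barked] [NP [Pron they]]]]
[S [NP [NP [Pron it]] [RelC [Rel which] [VP [VP [V barked] [NP [NP [Det the] [N editor]] [RelC [Rel which] [VP [V observed]]]]] [Conj and] [VP [V drew]]]]] [VP [V barked] [NP [Pron they]]]]
The trees differ in how a recursive rule is bracketed over the same span.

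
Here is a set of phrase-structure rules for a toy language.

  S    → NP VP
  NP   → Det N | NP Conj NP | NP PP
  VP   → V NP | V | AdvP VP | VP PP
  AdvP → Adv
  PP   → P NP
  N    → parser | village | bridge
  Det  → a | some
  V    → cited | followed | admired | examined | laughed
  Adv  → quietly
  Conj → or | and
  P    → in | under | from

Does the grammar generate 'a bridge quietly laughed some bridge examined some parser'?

For S → NP VP, the only prefix that parses as NP is 'a bridge', but the remainder 'quietly laughed some bridge examined some parser' is not a VP under these rules.

Ungrammatical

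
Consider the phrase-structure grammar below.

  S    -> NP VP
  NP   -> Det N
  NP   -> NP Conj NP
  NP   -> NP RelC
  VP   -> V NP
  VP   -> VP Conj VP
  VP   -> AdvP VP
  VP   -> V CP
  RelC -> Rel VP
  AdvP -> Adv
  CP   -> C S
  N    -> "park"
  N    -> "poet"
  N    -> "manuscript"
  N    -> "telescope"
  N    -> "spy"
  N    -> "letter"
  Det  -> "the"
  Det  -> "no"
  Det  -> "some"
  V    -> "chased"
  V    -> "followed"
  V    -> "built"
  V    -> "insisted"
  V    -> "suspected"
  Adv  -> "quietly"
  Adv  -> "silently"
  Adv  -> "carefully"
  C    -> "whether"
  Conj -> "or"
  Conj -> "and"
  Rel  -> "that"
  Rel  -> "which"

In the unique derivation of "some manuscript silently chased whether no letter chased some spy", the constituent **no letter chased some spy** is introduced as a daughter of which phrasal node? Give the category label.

CP

[S [NP [Det some] [N manuscript]] [VP [AdvP [Adv silently]] [VP [V chased] [CP [C whether] [S [NP [Det no] [N letter]] [VP [V chased] [NP [Det some] [N spy]]]]]]]]
The span 'no letter chased some spy' is the S node built by S → NP VP.
Its mother is the CP built by CP → C S.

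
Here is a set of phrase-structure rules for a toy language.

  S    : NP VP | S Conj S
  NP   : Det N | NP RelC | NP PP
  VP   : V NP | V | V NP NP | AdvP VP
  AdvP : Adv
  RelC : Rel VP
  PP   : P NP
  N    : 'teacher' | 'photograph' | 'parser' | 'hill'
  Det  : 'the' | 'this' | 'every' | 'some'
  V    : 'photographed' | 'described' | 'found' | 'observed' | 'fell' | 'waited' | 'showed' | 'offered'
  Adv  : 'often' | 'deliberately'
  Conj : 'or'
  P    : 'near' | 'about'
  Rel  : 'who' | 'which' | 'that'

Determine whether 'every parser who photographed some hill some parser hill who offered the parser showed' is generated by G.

An N word can never sit immediately before an N word in any string this grammar generates, so the substring 'parser hill' rules out a derivation.

Ungrammatical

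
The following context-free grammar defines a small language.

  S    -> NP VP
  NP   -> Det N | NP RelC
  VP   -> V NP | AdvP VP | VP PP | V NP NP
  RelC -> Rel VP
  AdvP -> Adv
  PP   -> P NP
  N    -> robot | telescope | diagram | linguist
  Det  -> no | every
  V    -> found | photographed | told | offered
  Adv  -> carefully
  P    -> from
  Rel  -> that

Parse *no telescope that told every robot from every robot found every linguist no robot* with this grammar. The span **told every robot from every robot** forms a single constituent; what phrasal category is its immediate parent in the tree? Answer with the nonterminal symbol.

RelC

S
  NP
    NP
      Det: no
      N: telescope
    RelC
      Rel: that
      VP
        VP
          V: told
          NP
            Det: every
            N: robot
        PP
          P: from
          NP
            Det: every
            N: robot
  VP
    V: found
    NP
      Det: every
      N: linguist
    NP
      Det: no
      N: robot
The span 'told every robot from every robot' is the VP node built by VP → VP PP.
Its mother is the RelC built by RelC → Rel VP.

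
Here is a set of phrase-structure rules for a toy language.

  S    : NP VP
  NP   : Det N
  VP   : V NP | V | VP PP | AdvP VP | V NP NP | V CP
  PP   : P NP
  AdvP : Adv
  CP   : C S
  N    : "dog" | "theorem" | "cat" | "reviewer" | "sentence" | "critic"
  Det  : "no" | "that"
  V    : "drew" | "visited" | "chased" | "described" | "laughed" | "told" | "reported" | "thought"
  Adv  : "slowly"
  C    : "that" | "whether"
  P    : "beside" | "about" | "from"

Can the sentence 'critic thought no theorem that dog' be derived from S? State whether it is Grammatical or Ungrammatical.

Ungrammatical

For S → NP VP, no prefix of the string parses as an NP.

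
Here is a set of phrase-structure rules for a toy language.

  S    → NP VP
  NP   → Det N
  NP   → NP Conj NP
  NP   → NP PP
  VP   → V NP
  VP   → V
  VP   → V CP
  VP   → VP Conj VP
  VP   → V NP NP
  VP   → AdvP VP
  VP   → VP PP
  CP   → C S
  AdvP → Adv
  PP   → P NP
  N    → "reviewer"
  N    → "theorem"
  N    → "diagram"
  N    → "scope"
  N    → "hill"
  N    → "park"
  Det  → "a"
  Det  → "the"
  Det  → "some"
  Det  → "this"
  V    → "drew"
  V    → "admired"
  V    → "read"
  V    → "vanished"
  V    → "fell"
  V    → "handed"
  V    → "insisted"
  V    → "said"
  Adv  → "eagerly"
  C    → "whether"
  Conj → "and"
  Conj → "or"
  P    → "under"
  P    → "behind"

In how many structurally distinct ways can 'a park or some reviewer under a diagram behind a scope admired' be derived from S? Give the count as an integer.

5

Two of the 5 distinct bracketings:
[S [NP [NP [Det a] [N park]] [Conj or] [NP [NP [Det some] [N reviewer]] [PP [P under] [NP [NP [Det a] [N diagram]] [PP [P behind] [NP [Det a] [N scope]]]]]]] [VP [V admired]]]
[S [NP [NP [Det a] [N park]] [Conj or] [NP [NP [NP [Det some] [N reviewer]] [PP [P under] [NP [Det a] [N diagram]]]] [PP [P behind] [NP [Det a] [N scope]]]]] [VP [V admired]]]
The trees differ in how a recursive rule is bracketed over the same span.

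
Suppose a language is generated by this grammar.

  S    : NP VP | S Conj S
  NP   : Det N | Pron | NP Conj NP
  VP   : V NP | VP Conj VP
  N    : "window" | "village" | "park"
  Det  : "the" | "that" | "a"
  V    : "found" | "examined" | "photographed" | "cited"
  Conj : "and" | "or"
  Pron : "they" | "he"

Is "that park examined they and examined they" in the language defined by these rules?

S
  NP
    Det: that
    N: park
  VP
    VP
      V: examined
      NP
        Pron: they
    Conj: and
    VP
      V: examined
      NP
        Pron: they
Each bracket corresponds to one application of a listed rule, so the string is derivable from S.

Grammatical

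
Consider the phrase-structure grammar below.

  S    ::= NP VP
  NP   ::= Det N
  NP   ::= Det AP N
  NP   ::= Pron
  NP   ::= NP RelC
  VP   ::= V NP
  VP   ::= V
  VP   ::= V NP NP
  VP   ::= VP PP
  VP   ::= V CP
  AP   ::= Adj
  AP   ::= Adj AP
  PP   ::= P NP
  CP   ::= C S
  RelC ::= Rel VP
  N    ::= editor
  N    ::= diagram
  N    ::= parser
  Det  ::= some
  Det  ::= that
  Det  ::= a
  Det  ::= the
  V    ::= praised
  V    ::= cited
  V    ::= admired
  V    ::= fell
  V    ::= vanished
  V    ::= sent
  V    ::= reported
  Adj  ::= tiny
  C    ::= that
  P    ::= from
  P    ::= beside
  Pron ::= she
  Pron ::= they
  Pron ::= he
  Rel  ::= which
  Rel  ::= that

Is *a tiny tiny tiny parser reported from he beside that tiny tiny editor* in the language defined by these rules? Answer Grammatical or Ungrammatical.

S
  NP
    Det: a
    AP
      Adj: tiny
      AP
        Adj: tiny
        AP
          Adj: tiny
    N: parser
  VP
    VP
      VP
        V: reported
      PP
        P: from
        NP
          Pron: he
    PP
      P: beside
      NP
        Det: that
        AP
          Adj: tiny
          AP
            Adj: tiny
        N: editor
Every word is introduced by a lexical rule and the phrasal rules combine the resulting categories into a single S.

Grammatical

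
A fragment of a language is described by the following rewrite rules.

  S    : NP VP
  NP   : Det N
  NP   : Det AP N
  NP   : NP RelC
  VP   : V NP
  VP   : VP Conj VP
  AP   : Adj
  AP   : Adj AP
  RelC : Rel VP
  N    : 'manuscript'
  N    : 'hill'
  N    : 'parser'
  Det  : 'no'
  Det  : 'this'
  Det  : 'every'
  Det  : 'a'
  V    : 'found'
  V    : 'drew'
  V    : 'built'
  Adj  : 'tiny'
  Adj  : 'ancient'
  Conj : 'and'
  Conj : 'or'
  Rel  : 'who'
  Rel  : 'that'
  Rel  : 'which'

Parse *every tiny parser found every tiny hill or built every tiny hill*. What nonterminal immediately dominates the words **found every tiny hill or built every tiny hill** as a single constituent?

VP

[S [NP [Det every] [AP [Adj tiny]] [N parser]] [VP [VP [V found] [NP [Det every] [AP [Adj tiny]] [N hill]]] [Conj or] [VP [V built] [NP [Det every] [AP [Adj tiny]] [N hill]]]]]
The span 'found every tiny hill or built every tiny hill' is the VP node built by VP → VP Conj VP.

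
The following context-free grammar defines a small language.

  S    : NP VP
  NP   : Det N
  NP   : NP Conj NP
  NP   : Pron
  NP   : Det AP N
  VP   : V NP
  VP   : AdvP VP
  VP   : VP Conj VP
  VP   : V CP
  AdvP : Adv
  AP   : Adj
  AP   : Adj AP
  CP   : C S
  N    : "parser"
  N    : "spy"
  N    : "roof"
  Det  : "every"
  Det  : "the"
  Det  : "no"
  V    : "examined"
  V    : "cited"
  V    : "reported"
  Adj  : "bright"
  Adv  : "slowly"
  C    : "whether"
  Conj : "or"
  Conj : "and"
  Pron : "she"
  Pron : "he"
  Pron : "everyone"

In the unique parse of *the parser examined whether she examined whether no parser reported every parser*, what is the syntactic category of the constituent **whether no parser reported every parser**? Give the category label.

S
  NP
    Det: the
    N: parser
  VP
    V: examined
    CP
      C: whether
      S
        NP
          Pron: she
        VP
          V: examined
          CP
            C: whether
            S
              NP
                Det: no
                N: parser
              VP
                V: reported
                NP
                  Det: every
                  N: parser
The span 'whether no parser reported every parser' is the CP node built by CP → C S.

CP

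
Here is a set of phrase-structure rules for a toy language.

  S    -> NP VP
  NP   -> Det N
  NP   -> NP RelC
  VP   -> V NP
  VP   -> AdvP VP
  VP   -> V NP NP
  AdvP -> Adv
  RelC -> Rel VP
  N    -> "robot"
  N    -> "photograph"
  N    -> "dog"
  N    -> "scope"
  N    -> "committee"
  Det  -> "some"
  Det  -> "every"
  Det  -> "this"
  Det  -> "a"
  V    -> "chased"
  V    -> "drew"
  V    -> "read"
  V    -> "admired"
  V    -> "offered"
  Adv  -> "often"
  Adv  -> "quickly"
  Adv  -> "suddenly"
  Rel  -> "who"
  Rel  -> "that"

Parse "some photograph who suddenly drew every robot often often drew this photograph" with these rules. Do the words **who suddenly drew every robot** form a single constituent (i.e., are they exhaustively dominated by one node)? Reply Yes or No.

[S [NP [NP [Det some] [N photograph]] [RelC [Rel who] [VP [AdvP [Adv suddenly]] [VP [V drew] [NP [Det every] [N robot]]]]]] [VP [AdvP [Adv often]] [VP [AdvP [Adv often]] [VP [V drew] [NP [Det this] [N photograph]]]]]]
The words 'who suddenly drew every robot' are exhaustively dominated by a single RelC node (built by RelC → Rel VP), so they form a constituent.

Yes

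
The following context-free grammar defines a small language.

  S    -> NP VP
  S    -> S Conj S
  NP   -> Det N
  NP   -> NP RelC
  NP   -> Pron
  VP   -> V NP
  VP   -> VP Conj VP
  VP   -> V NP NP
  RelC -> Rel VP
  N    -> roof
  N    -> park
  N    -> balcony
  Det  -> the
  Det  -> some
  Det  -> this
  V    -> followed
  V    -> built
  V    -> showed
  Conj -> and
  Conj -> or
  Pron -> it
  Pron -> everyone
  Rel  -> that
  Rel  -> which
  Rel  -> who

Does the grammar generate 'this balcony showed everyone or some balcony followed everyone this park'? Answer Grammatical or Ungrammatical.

S
  S
    NP
      Det: this
      N: balcony
    VP
      V: showed
      NP
        Pron: everyone
  Conj: or
  S
    NP
      Det: some
      N: balcony
    VP
      V: followed
      NP
        Pron: everyone
      NP
        Det: this
        N: park
Every word is introduced by a lexical rule and the phrasal rules combine the resulting categories into a single S.

Grammatical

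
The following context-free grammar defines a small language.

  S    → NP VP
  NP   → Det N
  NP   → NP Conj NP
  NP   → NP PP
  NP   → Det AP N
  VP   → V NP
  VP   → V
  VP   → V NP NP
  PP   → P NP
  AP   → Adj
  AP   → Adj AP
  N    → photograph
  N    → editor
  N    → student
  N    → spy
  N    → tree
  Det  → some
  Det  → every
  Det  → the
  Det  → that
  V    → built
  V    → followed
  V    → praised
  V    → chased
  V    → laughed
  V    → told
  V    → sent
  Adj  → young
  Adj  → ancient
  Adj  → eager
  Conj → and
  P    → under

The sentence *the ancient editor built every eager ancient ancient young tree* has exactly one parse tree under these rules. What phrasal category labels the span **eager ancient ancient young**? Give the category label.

AP

[S [NP [Det the] [AP [Adj ancient]] [N editor]] [VP [V built] [NP [Det every] [AP [Adj eager] [AP [Adj ancient] [AP [Adj ancient] [AP [Adj young]]]]] [N tree]]]]
The span 'eager ancient ancient young' is the AP node built by AP → Adj AP.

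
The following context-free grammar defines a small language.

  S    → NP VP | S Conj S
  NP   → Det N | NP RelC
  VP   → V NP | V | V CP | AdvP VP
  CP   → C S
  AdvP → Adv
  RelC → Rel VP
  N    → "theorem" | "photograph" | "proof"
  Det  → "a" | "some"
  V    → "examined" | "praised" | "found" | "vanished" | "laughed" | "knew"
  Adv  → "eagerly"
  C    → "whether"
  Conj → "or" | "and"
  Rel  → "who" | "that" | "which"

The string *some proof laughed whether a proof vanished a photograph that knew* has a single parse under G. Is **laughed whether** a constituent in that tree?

No

[S [NP [Det some] [N proof]] [VP [V laughed] [CP [C whether] [S [NP [Det a] [N proof]] [VP [V vanished] [NP [NP [Det a] [N photograph]] [RelC [Rel that] [VP [V knew]]]]]]]]]
The smallest constituent containing 'laughed whether' is the VP spanning 'laughed whether a proof vanished a photograph that knew'; no single node in the tree dominates exactly the given words.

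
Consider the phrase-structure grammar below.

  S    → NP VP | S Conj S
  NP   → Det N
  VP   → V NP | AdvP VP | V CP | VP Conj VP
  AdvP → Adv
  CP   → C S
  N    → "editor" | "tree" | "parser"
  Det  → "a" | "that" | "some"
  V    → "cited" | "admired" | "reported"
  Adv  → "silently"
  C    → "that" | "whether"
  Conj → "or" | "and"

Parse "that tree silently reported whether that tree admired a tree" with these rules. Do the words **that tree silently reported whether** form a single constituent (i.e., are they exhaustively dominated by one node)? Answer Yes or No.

[S [NP [Det that] [N tree]] [VP [AdvP [Adv silently]] [VP [V reported] [CP [C whether] [S [NP [Det that] [N tree]] [VP [V admired] [NP [Det a] [N tree]]]]]]]]
The smallest constituent containing 'that tree silently reported whether' is the S spanning 'that tree silently reported whether that tree admired a tree'; no single node in the tree dominates exactly the given words.

No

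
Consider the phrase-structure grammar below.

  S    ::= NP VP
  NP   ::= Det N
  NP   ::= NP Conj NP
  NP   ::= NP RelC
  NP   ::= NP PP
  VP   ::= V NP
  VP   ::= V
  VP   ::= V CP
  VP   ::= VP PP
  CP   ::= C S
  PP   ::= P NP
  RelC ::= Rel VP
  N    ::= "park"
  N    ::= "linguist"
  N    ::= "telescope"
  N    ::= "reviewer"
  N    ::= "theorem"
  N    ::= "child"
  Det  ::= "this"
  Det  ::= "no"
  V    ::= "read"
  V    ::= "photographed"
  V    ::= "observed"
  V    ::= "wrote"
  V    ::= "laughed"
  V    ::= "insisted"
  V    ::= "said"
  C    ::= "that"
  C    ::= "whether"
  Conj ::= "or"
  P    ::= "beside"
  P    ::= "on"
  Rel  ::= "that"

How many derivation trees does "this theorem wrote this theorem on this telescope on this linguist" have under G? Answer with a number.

Two of the 5 distinct bracketings:
[S [NP [Det this] [N theorem]] [VP [V wrote] [NP [NP [Det this] [N theorem]] [PP [P on] [NP [NP [Det this] [N telescope]] [PP [P on] [NP [Det this] [N linguist]]]]]]]]
[S [NP [Det this] [N theorem]] [VP [V wrote] [NP [NP [NP [Det this] [N theorem]] [PP [P on] [NP [Det this] [N telescope]]]] [PP [P on] [NP [Det this] [N linguist]]]]]]
The trees differ in how a recursive rule is bracketed over the same span.

5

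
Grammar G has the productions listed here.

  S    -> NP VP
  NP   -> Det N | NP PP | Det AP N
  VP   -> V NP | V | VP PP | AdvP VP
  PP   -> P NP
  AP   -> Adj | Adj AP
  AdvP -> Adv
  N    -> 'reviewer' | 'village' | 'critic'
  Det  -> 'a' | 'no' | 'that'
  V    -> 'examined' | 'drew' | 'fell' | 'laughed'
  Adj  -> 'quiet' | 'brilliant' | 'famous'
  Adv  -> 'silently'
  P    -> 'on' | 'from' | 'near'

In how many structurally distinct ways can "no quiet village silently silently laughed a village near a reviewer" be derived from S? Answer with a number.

4

Two of the 4 distinct bracketings:
[S [NP [Det no] [AP [Adj quiet]] [N village]] [VP [VP [AdvP [Adv silently]] [VP [AdvP [Adv silently]] [VP [V laughed] [NP [Det a] [N village]]]]] [PP [P near] [NP [Det a] [N reviewer]]]]]
[S [NP [Det no] [AP [Adj quiet]] [N village]] [VP [AdvP [Adv silently]] [VP [VP [AdvP [Adv silently]] [VP [V laughed] [NP [Det a] [N village]]]] [PP [P near] [NP [Det a] [N reviewer]]]]]]
The trees differ in how a recursive rule is bracketed over the same span.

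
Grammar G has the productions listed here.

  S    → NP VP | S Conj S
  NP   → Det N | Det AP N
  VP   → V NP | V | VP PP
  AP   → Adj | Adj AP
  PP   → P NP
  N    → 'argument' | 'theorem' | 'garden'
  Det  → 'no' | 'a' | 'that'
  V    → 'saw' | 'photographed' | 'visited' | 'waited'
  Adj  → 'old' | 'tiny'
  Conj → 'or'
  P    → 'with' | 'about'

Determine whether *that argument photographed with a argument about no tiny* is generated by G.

Ungrammatical

For S → NP VP, the only prefix that parses as NP is 'that argument', but the remainder 'photographed with a argument about no tiny' is not a VP under these rules. The alternative S rule S → S Conj S likewise has no satisfying split.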